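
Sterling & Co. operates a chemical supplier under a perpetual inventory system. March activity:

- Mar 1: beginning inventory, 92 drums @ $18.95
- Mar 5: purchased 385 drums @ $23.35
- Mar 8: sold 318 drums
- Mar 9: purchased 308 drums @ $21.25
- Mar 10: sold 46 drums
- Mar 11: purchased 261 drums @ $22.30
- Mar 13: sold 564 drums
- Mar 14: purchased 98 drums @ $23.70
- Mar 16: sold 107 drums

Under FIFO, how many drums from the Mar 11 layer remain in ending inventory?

11

Mar 8, 318 sold [FIFO — oldest first]: 92 @ $18.95 + 226 @ $23.35 = $7,020.50
Mar 10, 46 sold [FIFO — oldest first]: 46 @ $23.35 = $1,074.10
Mar 13, 564 sold [FIFO — oldest first]: 113 @ $23.35 + 308 @ $21.25 + 143 @ $22.30 = $12,372.45
Mar 16, 107 sold [FIFO — oldest first]: 107 @ $22.30 = $2,386.10
Total COGS = $7,020.50 + $1,074.10 + $12,372.45 + $2,386.10 = $22,853.15
Ending inventory: 11 @ $22.30 + 98 @ $23.70 = $2,567.90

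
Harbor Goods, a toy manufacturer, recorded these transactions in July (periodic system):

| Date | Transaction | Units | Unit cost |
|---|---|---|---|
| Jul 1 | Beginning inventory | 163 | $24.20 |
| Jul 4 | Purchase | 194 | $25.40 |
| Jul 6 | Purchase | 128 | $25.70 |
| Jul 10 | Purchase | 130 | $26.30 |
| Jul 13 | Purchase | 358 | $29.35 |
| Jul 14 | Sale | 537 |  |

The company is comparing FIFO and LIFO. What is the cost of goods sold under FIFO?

COGS = $13,529.40

FIFO COGS: 163 @ $24.20 + 194 @ $25.40 + 128 @ $25.70 + 52 @ $26.30 = $13,529.40
LIFO COGS: 358 @ $29.35 + 130 @ $26.30 + 49 @ $25.70 = $15,185.60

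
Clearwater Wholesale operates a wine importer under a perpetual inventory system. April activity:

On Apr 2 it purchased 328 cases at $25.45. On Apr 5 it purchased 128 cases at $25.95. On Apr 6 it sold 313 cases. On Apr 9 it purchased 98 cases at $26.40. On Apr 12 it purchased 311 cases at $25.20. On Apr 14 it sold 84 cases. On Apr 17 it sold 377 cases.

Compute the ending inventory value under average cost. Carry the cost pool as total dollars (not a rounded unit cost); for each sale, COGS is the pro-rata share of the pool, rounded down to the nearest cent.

After Apr 2: 328 on hand, pool $8,347.60 (≈ $25.4500 each)
After Apr 5: 456 on hand, pool $11,669.20 (≈ $25.5904 each)
Apr 6, sell 313: 313/456 × $11,669.20 → $8,009.77
After Apr 9: 241 on hand, pool $6,246.63 (≈ $25.9196 each)
After Apr 12: 552 on hand, pool $14,083.83 (≈ $25.5142 each)
Apr 14, sell 84: 84/552 × $14,083.83 → $2,143.19
Apr 17, sell 377: 377/468 × $11,940.64 → $9,618.84
Total COGS = $8,009.77 + $2,143.19 + $9,618.84 = $19,771.80
Ending inventory (cost pool remaining) = $2,321.80
Check: goods available $22,093.60 = COGS $19,771.80 + ending $2,321.80

Ending inventory = $2,321.80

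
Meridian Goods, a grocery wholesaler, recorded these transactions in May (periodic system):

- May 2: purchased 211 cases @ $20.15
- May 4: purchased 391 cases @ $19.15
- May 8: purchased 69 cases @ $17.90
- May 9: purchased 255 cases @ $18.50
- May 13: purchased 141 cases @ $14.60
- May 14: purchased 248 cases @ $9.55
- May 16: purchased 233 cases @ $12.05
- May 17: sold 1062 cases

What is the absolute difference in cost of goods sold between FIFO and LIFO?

FIFO COGS: 211 @ $20.15 + 391 @ $19.15 + 69 @ $17.90 + 255 @ $18.50 + 136 @ $14.60 = $19,677.50
LIFO COGS: 233 @ $12.05 + 248 @ $9.55 + 141 @ $14.60 + 255 @ $18.50 + 69 @ $17.90 + 116 @ $19.15 = $15,408.65
Difference = |$19,677.50 − $15,408.65| = $4,268.85

$4,268.85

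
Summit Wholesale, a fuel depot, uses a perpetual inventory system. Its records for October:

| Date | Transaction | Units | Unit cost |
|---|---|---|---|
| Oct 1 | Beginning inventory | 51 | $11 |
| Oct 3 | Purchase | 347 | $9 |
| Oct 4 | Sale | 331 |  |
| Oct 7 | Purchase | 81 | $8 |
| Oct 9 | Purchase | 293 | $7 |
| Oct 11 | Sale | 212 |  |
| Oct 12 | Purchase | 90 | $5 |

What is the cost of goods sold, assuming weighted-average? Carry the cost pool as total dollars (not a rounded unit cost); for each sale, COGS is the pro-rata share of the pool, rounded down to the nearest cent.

After Oct 1: 51 on hand, pool $561.00 (≈ $11.0000 each)
After Oct 3: 398 on hand, pool $3,684.00 (≈ $9.2563 each)
Oct 4, sell 331: 331/398 × $3,684.00 → $3,063.82
After Oct 7: 148 on hand, pool $1,268.18 (≈ $8.5688 each)
After Oct 9: 441 on hand, pool $3,319.18 (≈ $7.5265 each)
Oct 11, sell 212: 212/441 × $3,319.18 → $1,595.61
After Oct 12: 319 on hand, pool $2,173.57 (≈ $6.8137 each)
Total COGS = $3,063.82 + $1,595.61 = $4,659.43
Ending inventory (cost pool remaining) = $2,173.57

COGS = $4,659.43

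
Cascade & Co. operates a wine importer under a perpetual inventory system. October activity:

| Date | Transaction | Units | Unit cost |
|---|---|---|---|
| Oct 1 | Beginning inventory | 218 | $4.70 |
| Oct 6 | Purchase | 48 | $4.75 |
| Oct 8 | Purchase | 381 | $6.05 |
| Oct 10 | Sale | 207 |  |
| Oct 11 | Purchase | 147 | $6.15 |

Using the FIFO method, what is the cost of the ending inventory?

Ending inventory = $3,488.80

Oct 10, 207 sold [FIFO — oldest first]: 207 @ $4.70 = $972.90
Ending inventory: 11 @ $4.70 + 48 @ $4.75 + 381 @ $6.05 + 147 @ $6.15 = $3,488.80
Check: goods available $4,461.70 = COGS $972.90 + ending $3,488.80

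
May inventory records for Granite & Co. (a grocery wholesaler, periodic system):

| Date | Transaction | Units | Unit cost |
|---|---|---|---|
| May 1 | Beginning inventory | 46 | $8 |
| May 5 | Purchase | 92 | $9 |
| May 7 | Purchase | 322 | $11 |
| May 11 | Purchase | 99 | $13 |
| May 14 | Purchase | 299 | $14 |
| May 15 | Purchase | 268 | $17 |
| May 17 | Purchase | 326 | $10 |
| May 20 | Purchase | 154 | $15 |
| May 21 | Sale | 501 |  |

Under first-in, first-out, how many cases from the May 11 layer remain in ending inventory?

May 21, 501 sold [FIFO — oldest first]: 46 @ $8 + 92 @ $9 + 322 @ $11 + 41 @ $13 = $5,271
Ending inventory: 58 @ $13 + 299 @ $14 + 268 @ $17 + 326 @ $10 + 154 @ $15 = $15,066
Check: goods available $20,337 = COGS $5,271 + ending $15,066

58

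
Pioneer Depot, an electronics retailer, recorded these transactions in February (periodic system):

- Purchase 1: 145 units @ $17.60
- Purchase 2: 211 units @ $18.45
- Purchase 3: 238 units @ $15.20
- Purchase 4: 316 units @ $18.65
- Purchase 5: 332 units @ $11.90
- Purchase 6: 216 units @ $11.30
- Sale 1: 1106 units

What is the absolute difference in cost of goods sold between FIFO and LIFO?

FIFO COGS: 145 @ $17.60 + 211 @ $18.45 + 238 @ $15.20 + 316 @ $18.65 + 196 @ $11.90 = $18,288.35
LIFO COGS: 216 @ $11.30 + 332 @ $11.90 + 316 @ $18.65 + 238 @ $15.20 + 4 @ $18.45 = $15,976.40
Difference = |$18,288.35 − $15,976.40| = $2,311.95

$2,311.95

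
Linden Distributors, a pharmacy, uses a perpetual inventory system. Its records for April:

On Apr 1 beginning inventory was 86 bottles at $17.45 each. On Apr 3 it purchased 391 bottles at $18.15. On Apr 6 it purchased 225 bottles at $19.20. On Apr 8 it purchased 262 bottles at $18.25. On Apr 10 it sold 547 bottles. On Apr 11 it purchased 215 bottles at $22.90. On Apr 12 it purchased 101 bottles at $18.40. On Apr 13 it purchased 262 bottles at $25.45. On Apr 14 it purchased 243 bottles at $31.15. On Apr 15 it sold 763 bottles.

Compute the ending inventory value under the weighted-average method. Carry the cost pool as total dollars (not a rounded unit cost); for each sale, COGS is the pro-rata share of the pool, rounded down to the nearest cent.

Ending inventory = $11,002.24

After Apr 1: 86 on hand, pool $1,500.70 (≈ $17.4500 each)
After Apr 3: 477 on hand, pool $8,597.35 (≈ $18.0238 each)
After Apr 6: 702 on hand, pool $12,917.35 (≈ $18.4008 each)
After Apr 8: 964 on hand, pool $17,698.85 (≈ $18.3598 each)
Apr 10, sell 547: 547/964 × $17,698.85 → $10,042.81
After Apr 11: 632 on hand, pool $12,579.54 (≈ $19.9043 each)
After Apr 12: 733 on hand, pool $14,437.94 (≈ $19.6971 each)
After Apr 13: 995 on hand, pool $21,105.84 (≈ $21.2119 each)
After Apr 14: 1238 on hand, pool $28,675.29 (≈ $23.1626 each)
Apr 15, sell 763: 763/1238 × $28,675.29 → $17,673.05
Total COGS = $10,042.81 + $17,673.05 = $27,715.86
Ending inventory (cost pool remaining) = $11,002.24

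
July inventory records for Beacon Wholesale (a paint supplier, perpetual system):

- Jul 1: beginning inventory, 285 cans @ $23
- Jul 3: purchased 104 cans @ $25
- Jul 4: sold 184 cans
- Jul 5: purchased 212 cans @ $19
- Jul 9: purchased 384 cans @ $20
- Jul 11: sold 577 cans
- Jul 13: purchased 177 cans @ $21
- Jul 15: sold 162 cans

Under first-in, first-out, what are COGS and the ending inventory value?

Jul 4, 184 sold [FIFO — oldest first]: 184 @ $23 = $4,232
Jul 11, 577 sold [FIFO — oldest first]: 101 @ $23 + 104 @ $25 + 212 @ $19 + 160 @ $20 = $12,151
Jul 15, 162 sold [FIFO — oldest first]: 162 @ $20 = $3,240
Total COGS = $4,232 + $12,151 + $3,240 = $19,623
Ending inventory: 62 @ $20 + 177 @ $21 = $4,957

COGS = $19,623; ending inventory = $4,957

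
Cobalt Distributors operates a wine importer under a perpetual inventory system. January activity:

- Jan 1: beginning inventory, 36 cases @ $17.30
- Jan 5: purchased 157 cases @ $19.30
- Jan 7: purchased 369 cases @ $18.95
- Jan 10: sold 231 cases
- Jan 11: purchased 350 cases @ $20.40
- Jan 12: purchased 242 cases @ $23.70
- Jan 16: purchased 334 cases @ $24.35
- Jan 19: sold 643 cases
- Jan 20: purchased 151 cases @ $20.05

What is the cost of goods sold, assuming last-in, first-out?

COGS = $19,612.55

Jan 10, 231 sold [LIFO — newest first]: 231 @ $18.95 = $4,377.45
Jan 19, 643 sold [LIFO — newest first]: 334 @ $24.35 + 242 @ $23.70 + 67 @ $20.40 = $15,235.10
Total COGS = $4,377.45 + $15,235.10 = $19,612.55
Ending inventory: 36 @ $17.30 + 157 @ $19.30 + 138 @ $18.95 + 283 @ $20.40 + 151 @ $20.05 = $15,068.75
Check: goods available $34,681.30 = COGS $19,612.55 + ending $15,068.75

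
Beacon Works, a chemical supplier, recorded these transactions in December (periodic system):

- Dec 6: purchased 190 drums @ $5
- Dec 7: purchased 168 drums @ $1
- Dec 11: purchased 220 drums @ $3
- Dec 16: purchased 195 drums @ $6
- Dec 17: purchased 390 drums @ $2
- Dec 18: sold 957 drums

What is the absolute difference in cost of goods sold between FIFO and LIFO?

$554

FIFO COGS: 190 @ $5 + 168 @ $1 + 220 @ $3 + 195 @ $6 + 184 @ $2 = $3,316
LIFO COGS: 390 @ $2 + 195 @ $6 + 220 @ $3 + 152 @ $1 = $2,762
Difference = |$3,316 − $2,762| = $554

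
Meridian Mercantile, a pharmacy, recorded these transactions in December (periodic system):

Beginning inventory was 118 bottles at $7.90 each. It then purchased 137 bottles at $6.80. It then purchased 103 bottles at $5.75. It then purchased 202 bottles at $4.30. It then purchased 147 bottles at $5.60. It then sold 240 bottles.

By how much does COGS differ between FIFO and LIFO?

$538.70

FIFO COGS: 118 @ $7.90 + 122 @ $6.80 = $1,761.80
LIFO COGS: 147 @ $5.60 + 93 @ $4.30 = $1,223.10
Difference = |$1,761.80 − $1,223.10| = $538.70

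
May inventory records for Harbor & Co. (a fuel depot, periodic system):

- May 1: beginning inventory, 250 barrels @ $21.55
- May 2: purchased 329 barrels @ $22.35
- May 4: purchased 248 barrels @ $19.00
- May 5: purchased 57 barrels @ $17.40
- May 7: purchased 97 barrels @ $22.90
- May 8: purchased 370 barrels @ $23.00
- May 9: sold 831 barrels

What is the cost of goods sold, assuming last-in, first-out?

May 9, 831 sold [LIFO — newest first]: 370 @ $23.00 + 97 @ $22.90 + 57 @ $17.40 + 248 @ $19.00 + 59 @ $22.35 = $17,753.75
Ending inventory: 250 @ $21.55 + 270 @ $22.35 = $11,422.00

COGS = $17,753.75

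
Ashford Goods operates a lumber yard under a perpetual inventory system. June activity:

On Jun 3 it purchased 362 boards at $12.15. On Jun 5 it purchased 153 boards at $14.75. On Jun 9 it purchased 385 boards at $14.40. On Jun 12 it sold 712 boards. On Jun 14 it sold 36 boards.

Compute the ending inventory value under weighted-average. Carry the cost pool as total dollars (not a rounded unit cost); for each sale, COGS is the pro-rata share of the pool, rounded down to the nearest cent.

After Jun 3: 362 on hand, pool $4,398.30 (≈ $12.1500 each)
After Jun 5: 515 on hand, pool $6,655.05 (≈ $12.9224 each)
After Jun 9: 900 on hand, pool $12,199.05 (≈ $13.5545 each)
Jun 12, sell 712: 712/900 × $12,199.05 → $9,650.80
Jun 14, sell 36: 36/188 × $2,548.25 → $487.96
Total COGS = $9,650.80 + $487.96 = $10,138.76
Ending inventory (cost pool remaining) = $2,060.29
Check: goods available $12,199.05 = COGS $10,138.76 + ending $2,060.29

Ending inventory = $2,060.29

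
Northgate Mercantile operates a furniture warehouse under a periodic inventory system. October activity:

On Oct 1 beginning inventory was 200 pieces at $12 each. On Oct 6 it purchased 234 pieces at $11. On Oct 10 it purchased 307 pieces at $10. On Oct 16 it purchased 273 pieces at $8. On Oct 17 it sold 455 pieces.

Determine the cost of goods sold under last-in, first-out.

COGS = $4,004

Oct 17, 455 sold [LIFO — newest first]: 273 @ $8 + 182 @ $10 = $4,004
Ending inventory: 200 @ $12 + 234 @ $11 + 125 @ $10 = $6,224
Check: goods available $10,228 = COGS $4,004 + ending $6,224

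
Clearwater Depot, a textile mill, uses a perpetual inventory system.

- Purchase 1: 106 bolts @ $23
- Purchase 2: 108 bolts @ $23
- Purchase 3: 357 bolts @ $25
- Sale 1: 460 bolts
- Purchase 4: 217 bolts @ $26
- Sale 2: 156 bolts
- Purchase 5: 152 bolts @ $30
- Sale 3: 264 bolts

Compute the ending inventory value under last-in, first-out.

Ending inventory = $1,380

Sale 1 (460) [LIFO — newest first]: 357 @ $25 + 103 @ $23 = $11,294
Sale 2 (156) [LIFO — newest first]: 156 @ $26 = $4,056
Sale 3 (264) [LIFO — newest first]: 152 @ $30 + 61 @ $26 + 5 @ $23 + 46 @ $23 = $7,319
Total COGS = $11,294 + $4,056 + $7,319 = $22,669
Ending inventory: 60 @ $23 = $1,380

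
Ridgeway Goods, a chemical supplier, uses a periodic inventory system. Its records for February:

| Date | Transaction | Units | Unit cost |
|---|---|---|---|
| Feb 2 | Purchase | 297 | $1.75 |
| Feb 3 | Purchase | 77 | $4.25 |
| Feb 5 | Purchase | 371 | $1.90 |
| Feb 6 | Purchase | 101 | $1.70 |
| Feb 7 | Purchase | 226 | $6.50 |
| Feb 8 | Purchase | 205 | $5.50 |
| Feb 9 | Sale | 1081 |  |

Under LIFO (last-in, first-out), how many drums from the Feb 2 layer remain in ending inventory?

Feb 9, 1081 sold [LIFO — newest first]: 205 @ $5.50 + 226 @ $6.50 + 101 @ $1.70 + 371 @ $1.90 + 77 @ $4.25 + 101 @ $1.75 = $3,977.10
Ending inventory: 196 @ $1.75 = $343.00

196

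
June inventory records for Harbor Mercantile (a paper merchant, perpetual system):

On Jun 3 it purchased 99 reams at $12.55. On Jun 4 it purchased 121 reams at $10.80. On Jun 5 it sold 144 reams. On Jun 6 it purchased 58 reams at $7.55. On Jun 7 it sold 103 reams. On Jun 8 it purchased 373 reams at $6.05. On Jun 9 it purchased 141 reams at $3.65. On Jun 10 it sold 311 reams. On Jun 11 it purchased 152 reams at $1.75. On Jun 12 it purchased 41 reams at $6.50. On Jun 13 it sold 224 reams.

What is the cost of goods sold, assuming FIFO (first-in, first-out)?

COGS = $5,721.95

Jun 5, 144 sold [FIFO — oldest first]: 99 @ $12.55 + 45 @ $10.80 = $1,728.45
Jun 7, 103 sold [FIFO — oldest first]: 76 @ $10.80 + 27 @ $7.55 = $1,024.65
Jun 10, 311 sold [FIFO — oldest first]: 31 @ $7.55 + 280 @ $6.05 = $1,928.05
Jun 13, 224 sold [FIFO — oldest first]: 93 @ $6.05 + 131 @ $3.65 = $1,040.80
Total COGS = $1,728.45 + $1,024.65 + $1,928.05 + $1,040.80 = $5,721.95
Ending inventory: 10 @ $3.65 + 152 @ $1.75 + 41 @ $6.50 = $569.00
Check: goods available $6,290.95 = COGS $5,721.95 + ending $569.00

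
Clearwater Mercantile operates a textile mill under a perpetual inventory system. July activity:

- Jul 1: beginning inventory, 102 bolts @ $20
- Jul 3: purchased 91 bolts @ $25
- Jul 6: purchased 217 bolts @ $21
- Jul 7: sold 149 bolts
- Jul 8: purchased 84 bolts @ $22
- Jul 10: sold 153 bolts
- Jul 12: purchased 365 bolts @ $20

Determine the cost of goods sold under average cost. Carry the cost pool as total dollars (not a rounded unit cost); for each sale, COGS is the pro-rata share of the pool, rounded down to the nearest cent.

COGS = $6,548.42

After Jul 1: 102 on hand, pool $2,040.00 (≈ $20.0000 each)
After Jul 3: 193 on hand, pool $4,315.00 (≈ $22.3575 each)
After Jul 6: 410 on hand, pool $8,872.00 (≈ $21.6390 each)
Jul 7, sell 149: 149/410 × $8,872.00 → $3,224.21
After Jul 8: 345 on hand, pool $7,495.79 (≈ $21.7269 each)
Jul 10, sell 153: 153/345 × $7,495.79 → $3,324.21
After Jul 12: 557 on hand, pool $11,471.58 (≈ $20.5953 each)
Total COGS = $3,224.21 + $3,324.21 = $6,548.42
Ending inventory (cost pool remaining) = $11,471.58
Check: goods available $18,020.00 = COGS $6,548.42 + ending $11,471.58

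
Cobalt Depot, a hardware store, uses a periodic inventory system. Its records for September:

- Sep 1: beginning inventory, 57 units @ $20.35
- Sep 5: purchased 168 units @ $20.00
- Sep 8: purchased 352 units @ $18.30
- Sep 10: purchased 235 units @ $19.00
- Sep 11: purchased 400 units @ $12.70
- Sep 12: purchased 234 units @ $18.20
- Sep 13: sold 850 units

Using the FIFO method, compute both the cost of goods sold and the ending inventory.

Sep 13, 850 sold [FIFO — oldest first]: 57 @ $20.35 + 168 @ $20.00 + 352 @ $18.30 + 235 @ $19.00 + 38 @ $12.70 = $15,909.15
Ending inventory: 362 @ $12.70 + 234 @ $18.20 = $8,856.20

COGS = $15,909.15; ending inventory = $8,856.20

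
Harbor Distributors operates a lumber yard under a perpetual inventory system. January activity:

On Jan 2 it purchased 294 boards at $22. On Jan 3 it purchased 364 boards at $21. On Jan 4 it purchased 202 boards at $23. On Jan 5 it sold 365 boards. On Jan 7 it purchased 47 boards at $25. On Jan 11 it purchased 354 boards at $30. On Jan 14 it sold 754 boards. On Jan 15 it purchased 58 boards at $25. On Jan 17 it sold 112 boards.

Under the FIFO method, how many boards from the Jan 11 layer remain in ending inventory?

30

Jan 5, 365 sold [FIFO — oldest first]: 294 @ $22 + 71 @ $21 = $7,959
Jan 14, 754 sold [FIFO — oldest first]: 293 @ $21 + 202 @ $23 + 47 @ $25 + 212 @ $30 = $18,334
Jan 17, 112 sold [FIFO — oldest first]: 112 @ $30 = $3,360
Total COGS = $7,959 + $18,334 + $3,360 = $29,653
Ending inventory: 30 @ $30 + 58 @ $25 = $2,350
Check: goods available $32,003 = COGS $29,653 + ending $2,350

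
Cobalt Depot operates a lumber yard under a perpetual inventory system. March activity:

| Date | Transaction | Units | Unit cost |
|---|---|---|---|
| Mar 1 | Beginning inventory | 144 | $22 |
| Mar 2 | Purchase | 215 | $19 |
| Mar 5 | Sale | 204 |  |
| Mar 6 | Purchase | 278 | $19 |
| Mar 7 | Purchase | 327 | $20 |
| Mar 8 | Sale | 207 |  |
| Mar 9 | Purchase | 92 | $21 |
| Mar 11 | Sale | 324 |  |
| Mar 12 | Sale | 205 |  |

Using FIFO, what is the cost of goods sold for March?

COGS = $18,595

Mar 5, 204 sold [FIFO — oldest first]: 144 @ $22 + 60 @ $19 = $4,308
Mar 8, 207 sold [FIFO — oldest first]: 155 @ $19 + 52 @ $19 = $3,933
Mar 11, 324 sold [FIFO — oldest first]: 226 @ $19 + 98 @ $20 = $6,254
Mar 12, 205 sold [FIFO — oldest first]: 205 @ $20 = $4,100
Total COGS = $4,308 + $3,933 + $6,254 + $4,100 = $18,595
Ending inventory: 24 @ $20 + 92 @ $21 = $2,412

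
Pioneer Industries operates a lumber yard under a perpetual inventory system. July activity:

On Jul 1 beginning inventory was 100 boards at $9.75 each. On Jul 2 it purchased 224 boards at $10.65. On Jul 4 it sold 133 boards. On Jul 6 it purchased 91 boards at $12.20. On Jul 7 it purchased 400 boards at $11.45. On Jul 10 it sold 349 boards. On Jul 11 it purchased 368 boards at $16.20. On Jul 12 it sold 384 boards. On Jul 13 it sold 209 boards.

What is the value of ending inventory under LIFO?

Jul 4, 133 sold [LIFO — newest first]: 133 @ $10.65 = $1,416.45
Jul 10, 349 sold [LIFO — newest first]: 349 @ $11.45 = $3,996.05
Jul 12, 384 sold [LIFO — newest first]: 368 @ $16.20 + 16 @ $11.45 = $6,144.80
Jul 13, 209 sold [LIFO — newest first]: 35 @ $11.45 + 91 @ $12.20 + 83 @ $10.65 = $2,394.90
Total COGS = $1,416.45 + $3,996.05 + $6,144.80 + $2,394.90 = $13,952.20
Ending inventory: 100 @ $9.75 + 8 @ $10.65 = $1,060.20
Check: goods available $15,012.40 = COGS $13,952.20 + ending $1,060.20

Ending inventory = $1,060.20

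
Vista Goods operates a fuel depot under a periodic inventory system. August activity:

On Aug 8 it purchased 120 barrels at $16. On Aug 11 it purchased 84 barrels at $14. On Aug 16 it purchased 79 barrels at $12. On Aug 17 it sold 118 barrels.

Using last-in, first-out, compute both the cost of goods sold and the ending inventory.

Aug 17, 118 sold [LIFO — newest first]: 79 @ $12 + 39 @ $14 = $1,494
Ending inventory: 120 @ $16 + 45 @ $14 = $2,550

COGS = $1,494; ending inventory = $2,550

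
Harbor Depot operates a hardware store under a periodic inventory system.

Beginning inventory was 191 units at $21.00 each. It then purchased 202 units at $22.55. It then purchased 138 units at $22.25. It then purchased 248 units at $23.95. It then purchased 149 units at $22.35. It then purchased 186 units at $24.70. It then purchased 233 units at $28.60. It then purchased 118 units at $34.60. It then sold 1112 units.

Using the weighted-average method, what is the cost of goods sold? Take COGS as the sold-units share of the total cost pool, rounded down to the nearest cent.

Sale 1, sell 1112: 1112/1465 × $36,247.15 → $27,513.19
Ending inventory (cost pool remaining) = $8,733.96

COGS = $27,513.19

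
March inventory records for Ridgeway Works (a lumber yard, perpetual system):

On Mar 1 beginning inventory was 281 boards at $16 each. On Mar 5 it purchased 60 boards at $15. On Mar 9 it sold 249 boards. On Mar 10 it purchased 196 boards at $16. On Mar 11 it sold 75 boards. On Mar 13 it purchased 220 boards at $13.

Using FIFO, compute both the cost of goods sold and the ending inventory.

COGS = $5,141; ending inventory = $6,251

Mar 9, 249 sold [FIFO — oldest first]: 249 @ $16 = $3,984
Mar 11, 75 sold [FIFO — oldest first]: 32 @ $16 + 43 @ $15 = $1,157
Total COGS = $3,984 + $1,157 = $5,141
Ending inventory: 17 @ $15 + 196 @ $16 + 220 @ $13 = $6,251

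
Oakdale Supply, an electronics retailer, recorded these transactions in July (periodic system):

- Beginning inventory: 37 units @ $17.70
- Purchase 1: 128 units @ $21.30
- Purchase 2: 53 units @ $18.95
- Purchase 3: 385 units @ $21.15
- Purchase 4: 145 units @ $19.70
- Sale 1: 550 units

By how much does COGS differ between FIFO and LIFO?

FIFO COGS: 37 @ $17.70 + 128 @ $21.30 + 53 @ $18.95 + 332 @ $21.15 = $11,407.45
LIFO COGS: 145 @ $19.70 + 385 @ $21.15 + 20 @ $18.95 = $11,378.25
Difference = |$11,407.45 − $11,378.25| = $29.20

$29.20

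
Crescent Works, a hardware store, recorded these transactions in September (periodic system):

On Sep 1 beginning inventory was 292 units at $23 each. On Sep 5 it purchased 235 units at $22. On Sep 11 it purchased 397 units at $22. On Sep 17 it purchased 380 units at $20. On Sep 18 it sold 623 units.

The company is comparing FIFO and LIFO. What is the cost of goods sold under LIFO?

COGS = $12,946

FIFO COGS: 292 @ $23 + 235 @ $22 + 96 @ $22 = $13,998
LIFO COGS: 380 @ $20 + 243 @ $22 = $12,946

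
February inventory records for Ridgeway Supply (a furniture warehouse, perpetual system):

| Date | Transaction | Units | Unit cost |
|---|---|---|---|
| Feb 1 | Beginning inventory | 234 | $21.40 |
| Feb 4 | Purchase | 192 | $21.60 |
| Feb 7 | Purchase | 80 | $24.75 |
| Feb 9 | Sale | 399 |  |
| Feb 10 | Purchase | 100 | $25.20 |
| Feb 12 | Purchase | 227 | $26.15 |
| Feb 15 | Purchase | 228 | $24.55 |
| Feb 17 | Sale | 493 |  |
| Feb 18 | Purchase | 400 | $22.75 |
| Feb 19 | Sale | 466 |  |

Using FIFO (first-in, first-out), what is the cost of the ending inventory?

Ending inventory = $2,343.25

Feb 9, 399 sold [FIFO — oldest first]: 234 @ $21.40 + 165 @ $21.60 = $8,571.60
Feb 17, 493 sold [FIFO — oldest first]: 27 @ $21.60 + 80 @ $24.75 + 100 @ $25.20 + 227 @ $26.15 + 59 @ $24.55 = $12,467.70
Feb 19, 466 sold [FIFO — oldest first]: 169 @ $24.55 + 297 @ $22.75 = $10,905.70
Total COGS = $8,571.60 + $12,467.70 + $10,905.70 = $31,945.00
Ending inventory: 103 @ $22.75 = $2,343.25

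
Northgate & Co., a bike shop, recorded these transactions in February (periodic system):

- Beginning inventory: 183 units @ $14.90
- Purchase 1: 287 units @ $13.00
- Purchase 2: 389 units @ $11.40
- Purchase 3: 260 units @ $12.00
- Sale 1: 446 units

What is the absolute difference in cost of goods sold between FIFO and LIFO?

FIFO COGS: 183 @ $14.90 + 263 @ $13.00 = $6,145.70
LIFO COGS: 260 @ $12.00 + 186 @ $11.40 = $5,240.40
Difference = |$6,145.70 − $5,240.40| = $905.30

$905.30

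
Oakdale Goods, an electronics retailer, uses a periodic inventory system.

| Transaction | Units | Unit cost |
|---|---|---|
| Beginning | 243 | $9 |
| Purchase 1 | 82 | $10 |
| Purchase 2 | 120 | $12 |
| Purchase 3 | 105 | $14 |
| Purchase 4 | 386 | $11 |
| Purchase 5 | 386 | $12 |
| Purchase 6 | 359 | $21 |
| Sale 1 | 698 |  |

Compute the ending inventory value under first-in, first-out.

Sale 1 (698) [FIFO — oldest first]: 243 @ $9 + 82 @ $10 + 120 @ $12 + 105 @ $14 + 148 @ $11 = $7,545
Ending inventory: 238 @ $11 + 386 @ $12 + 359 @ $21 = $14,789

Ending inventory = $14,789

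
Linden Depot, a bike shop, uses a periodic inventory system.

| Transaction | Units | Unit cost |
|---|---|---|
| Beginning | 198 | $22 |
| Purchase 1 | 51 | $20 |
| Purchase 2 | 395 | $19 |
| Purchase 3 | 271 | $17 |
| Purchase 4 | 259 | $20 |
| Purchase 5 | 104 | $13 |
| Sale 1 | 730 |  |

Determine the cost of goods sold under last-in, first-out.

COGS = $12,963

Sale 1 (730) [LIFO — newest first]: 104 @ $13 + 259 @ $20 + 271 @ $17 + 96 @ $19 = $12,963
Ending inventory: 198 @ $22 + 51 @ $20 + 299 @ $19 = $11,057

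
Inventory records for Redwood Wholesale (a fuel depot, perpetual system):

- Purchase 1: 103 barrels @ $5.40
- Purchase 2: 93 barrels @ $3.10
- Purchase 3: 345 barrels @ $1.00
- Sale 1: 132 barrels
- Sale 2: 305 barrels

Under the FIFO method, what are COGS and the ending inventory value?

COGS = $1,085.50; ending inventory = $104.00

Sale 1 (132) [FIFO — oldest first]: 103 @ $5.40 + 29 @ $3.10 = $646.10
Sale 2 (305) [FIFO — oldest first]: 64 @ $3.10 + 241 @ $1.00 = $439.40
Total COGS = $646.10 + $439.40 = $1,085.50
Ending inventory: 104 @ $1.00 = $104.00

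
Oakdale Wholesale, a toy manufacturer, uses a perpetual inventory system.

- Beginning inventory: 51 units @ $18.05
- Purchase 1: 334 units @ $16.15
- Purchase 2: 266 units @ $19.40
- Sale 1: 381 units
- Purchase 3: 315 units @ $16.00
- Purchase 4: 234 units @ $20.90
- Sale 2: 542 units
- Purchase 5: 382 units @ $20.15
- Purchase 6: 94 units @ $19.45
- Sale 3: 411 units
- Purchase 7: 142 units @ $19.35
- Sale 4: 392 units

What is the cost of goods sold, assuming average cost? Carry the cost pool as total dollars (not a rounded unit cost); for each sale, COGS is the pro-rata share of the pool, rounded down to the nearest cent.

After Beginning: 51 on hand, pool $920.55 (≈ $18.0500 each)
After Purchase 1: 385 on hand, pool $6,314.65 (≈ $16.4017 each)
After Purchase 2: 651 on hand, pool $11,475.05 (≈ $17.6268 each)
Sale 1, sell 381: 381/651 × $11,475.05 → $6,715.81
After Purchase 3: 585 on hand, pool $9,799.24 (≈ $16.7508 each)
After Purchase 4: 819 on hand, pool $14,689.84 (≈ $17.9363 each)
Sale 2, sell 542: 542/819 × $14,689.84 → $9,721.48
After Purchase 5: 659 on hand, pool $12,665.66 (≈ $19.2195 each)
After Purchase 6: 753 on hand, pool $14,493.96 (≈ $19.2483 each)
Sale 3, sell 411: 411/753 × $14,493.96 → $7,911.04
After Purchase 7: 484 on hand, pool $9,330.62 (≈ $19.2781 each)
Sale 4, sell 392: 392/484 × $9,330.62 → $7,557.03
Total COGS = $6,715.81 + $9,721.48 + $7,911.04 + $7,557.03 = $31,905.36
Ending inventory (cost pool remaining) = $1,773.59

COGS = $31,905.36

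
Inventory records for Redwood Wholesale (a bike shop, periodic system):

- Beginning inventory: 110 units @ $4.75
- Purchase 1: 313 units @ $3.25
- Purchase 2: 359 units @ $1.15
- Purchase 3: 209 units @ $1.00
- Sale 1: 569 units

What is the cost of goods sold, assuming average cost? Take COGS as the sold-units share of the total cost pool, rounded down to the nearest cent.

Sale 1, sell 569: 569/991 × $2,161.60 → $1,241.12
Ending inventory (cost pool remaining) = $920.48

COGS = $1,241.12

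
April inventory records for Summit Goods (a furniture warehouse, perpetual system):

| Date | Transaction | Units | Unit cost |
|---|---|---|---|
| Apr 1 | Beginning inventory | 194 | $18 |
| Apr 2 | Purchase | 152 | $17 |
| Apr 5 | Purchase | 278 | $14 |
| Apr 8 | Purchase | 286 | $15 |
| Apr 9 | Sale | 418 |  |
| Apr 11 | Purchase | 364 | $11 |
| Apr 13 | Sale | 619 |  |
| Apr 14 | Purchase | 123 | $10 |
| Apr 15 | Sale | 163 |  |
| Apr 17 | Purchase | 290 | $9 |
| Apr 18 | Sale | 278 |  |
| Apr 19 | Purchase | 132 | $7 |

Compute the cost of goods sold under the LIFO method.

COGS = $18,451

Apr 9, 418 sold [LIFO — newest first]: 286 @ $15 + 132 @ $14 = $6,138
Apr 13, 619 sold [LIFO — newest first]: 364 @ $11 + 146 @ $14 + 109 @ $17 = $7,901
Apr 15, 163 sold [LIFO — newest first]: 123 @ $10 + 40 @ $17 = $1,910
Apr 18, 278 sold [LIFO — newest first]: 278 @ $9 = $2,502
Total COGS = $6,138 + $7,901 + $1,910 + $2,502 = $18,451
Ending inventory: 194 @ $18 + 3 @ $17 + 12 @ $9 + 132 @ $7 = $4,575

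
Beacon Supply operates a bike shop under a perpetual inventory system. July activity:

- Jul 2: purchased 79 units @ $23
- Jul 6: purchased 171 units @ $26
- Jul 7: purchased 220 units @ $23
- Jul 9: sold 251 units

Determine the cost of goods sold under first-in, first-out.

Jul 9, 251 sold [FIFO — oldest first]: 79 @ $23 + 171 @ $26 + 1 @ $23 = $6,286
Ending inventory: 219 @ $23 = $5,037

COGS = $6,286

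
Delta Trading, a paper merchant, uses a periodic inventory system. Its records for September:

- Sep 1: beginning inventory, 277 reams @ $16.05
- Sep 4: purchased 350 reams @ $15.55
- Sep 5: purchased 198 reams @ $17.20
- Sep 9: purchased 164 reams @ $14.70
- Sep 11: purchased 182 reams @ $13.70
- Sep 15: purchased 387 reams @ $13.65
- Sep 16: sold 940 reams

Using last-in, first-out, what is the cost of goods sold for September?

Sep 16, 940 sold [LIFO — newest first]: 387 @ $13.65 + 182 @ $13.70 + 164 @ $14.70 + 198 @ $17.20 + 9 @ $15.55 = $13,732.30
Ending inventory: 277 @ $16.05 + 341 @ $15.55 = $9,748.40

COGS = $13,732.30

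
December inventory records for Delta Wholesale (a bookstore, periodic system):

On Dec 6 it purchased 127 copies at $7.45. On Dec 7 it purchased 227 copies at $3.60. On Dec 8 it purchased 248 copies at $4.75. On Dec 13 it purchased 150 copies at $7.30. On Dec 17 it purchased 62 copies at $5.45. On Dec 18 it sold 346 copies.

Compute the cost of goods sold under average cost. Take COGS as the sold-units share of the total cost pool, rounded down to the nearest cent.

Dec 18, sell 346: 346/814 × $4,374.25 → $1,859.32
Ending inventory (cost pool remaining) = $2,514.93
Check: goods available $4,374.25 = COGS $1,859.32 + ending $2,514.93

COGS = $1,859.32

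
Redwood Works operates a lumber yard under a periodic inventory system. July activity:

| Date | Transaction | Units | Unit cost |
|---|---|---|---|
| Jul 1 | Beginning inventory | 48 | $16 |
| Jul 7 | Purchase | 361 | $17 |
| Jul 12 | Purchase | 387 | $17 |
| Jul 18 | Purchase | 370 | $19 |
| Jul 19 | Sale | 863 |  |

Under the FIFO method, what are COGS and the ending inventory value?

COGS = $14,757; ending inventory = $5,757

Jul 19, 863 sold [FIFO — oldest first]: 48 @ $16 + 361 @ $17 + 387 @ $17 + 67 @ $19 = $14,757
Ending inventory: 303 @ $19 = $5,757
Check: goods available $20,514 = COGS $14,757 + ending $5,757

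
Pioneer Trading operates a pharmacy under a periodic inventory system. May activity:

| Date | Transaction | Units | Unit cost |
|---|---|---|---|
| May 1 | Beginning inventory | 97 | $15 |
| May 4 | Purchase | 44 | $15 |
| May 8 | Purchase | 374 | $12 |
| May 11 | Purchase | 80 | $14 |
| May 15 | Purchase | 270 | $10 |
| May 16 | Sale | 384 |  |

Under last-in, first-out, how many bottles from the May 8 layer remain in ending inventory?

May 16, 384 sold [LIFO — newest first]: 270 @ $10 + 80 @ $14 + 34 @ $12 = $4,228
Ending inventory: 97 @ $15 + 44 @ $15 + 340 @ $12 = $6,195
Check: goods available $10,423 = COGS $4,228 + ending $6,195

340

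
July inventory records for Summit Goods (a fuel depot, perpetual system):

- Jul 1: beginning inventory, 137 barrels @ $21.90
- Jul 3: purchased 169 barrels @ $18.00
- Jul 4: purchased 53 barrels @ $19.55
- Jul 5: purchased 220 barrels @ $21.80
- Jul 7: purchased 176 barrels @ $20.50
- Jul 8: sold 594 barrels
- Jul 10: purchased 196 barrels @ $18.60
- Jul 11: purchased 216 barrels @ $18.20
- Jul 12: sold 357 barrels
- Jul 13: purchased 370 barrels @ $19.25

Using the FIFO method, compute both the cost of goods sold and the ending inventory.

Jul 8, 594 sold [FIFO — oldest first]: 137 @ $21.90 + 169 @ $18.00 + 53 @ $19.55 + 220 @ $21.80 + 15 @ $20.50 = $12,181.95
Jul 12, 357 sold [FIFO — oldest first]: 161 @ $20.50 + 196 @ $18.60 = $6,946.10
Total COGS = $12,181.95 + $6,946.10 = $19,128.05
Ending inventory: 216 @ $18.20 + 370 @ $19.25 = $11,053.70
Check: goods available $30,181.75 = COGS $19,128.05 + ending $11,053.70

COGS = $19,128.05; ending inventory = $11,053.70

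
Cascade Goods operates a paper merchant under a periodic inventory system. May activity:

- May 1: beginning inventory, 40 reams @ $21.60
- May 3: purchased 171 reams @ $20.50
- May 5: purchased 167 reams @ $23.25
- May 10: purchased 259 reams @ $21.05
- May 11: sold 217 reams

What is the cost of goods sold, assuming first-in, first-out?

May 11, 217 sold [FIFO — oldest first]: 40 @ $21.60 + 171 @ $20.50 + 6 @ $23.25 = $4,509.00
Ending inventory: 161 @ $23.25 + 259 @ $21.05 = $9,195.20

COGS = $4,509.00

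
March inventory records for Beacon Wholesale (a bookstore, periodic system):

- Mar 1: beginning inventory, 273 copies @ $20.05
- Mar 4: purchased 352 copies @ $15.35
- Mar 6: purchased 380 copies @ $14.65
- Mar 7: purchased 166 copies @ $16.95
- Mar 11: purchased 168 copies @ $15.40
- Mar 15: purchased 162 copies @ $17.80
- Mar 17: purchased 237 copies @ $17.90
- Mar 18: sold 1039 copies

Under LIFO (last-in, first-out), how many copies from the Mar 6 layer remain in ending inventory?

74

Mar 18, 1039 sold [LIFO — newest first]: 237 @ $17.90 + 162 @ $17.80 + 168 @ $15.40 + 166 @ $16.95 + 306 @ $14.65 = $17,009.70
Ending inventory: 273 @ $20.05 + 352 @ $15.35 + 74 @ $14.65 = $11,960.95
Check: goods available $28,970.65 = COGS $17,009.70 + ending $11,960.95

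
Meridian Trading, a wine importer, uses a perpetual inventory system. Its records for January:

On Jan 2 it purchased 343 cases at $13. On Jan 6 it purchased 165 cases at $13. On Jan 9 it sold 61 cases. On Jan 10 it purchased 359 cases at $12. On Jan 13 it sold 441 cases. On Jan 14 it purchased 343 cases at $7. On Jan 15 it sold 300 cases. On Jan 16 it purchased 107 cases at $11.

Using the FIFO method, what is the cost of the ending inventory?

Jan 9, 61 sold [FIFO — oldest first]: 61 @ $13 = $793
Jan 13, 441 sold [FIFO — oldest first]: 282 @ $13 + 159 @ $13 = $5,733
Jan 15, 300 sold [FIFO — oldest first]: 6 @ $13 + 294 @ $12 = $3,606
Total COGS = $793 + $5,733 + $3,606 = $10,132
Ending inventory: 65 @ $12 + 343 @ $7 + 107 @ $11 = $4,358

Ending inventory = $4,358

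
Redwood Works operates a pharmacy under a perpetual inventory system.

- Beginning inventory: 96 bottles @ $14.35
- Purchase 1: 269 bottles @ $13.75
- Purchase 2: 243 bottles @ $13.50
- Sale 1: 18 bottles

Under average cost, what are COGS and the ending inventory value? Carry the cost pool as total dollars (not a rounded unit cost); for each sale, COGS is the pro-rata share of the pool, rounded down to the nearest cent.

After Beginning: 96 on hand, pool $1,377.60 (≈ $14.3500 each)
After Purchase 1: 365 on hand, pool $5,076.35 (≈ $13.9078 each)
After Purchase 2: 608 on hand, pool $8,356.85 (≈ $13.7448 each)
Sale 1, sell 18: 18/608 × $8,356.85 → $247.40
Ending inventory (cost pool remaining) = $8,109.45

COGS = $247.40; ending inventory = $8,109.45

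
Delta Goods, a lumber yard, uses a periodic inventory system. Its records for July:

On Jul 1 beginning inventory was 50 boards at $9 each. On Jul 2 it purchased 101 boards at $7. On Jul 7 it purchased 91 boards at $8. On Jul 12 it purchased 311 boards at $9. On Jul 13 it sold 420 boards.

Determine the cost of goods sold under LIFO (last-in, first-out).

COGS = $3,653

Jul 13, 420 sold [LIFO — newest first]: 311 @ $9 + 91 @ $8 + 18 @ $7 = $3,653
Ending inventory: 50 @ $9 + 83 @ $7 = $1,031
Check: goods available $4,684 = COGS $3,653 + ending $1,031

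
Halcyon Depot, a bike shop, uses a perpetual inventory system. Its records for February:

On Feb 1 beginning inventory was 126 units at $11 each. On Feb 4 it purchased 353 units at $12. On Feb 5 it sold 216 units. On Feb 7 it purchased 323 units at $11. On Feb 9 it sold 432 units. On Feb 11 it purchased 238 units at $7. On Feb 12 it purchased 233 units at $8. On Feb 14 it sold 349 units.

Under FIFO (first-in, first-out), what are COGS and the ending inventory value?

Feb 5, 216 sold [FIFO — oldest first]: 126 @ $11 + 90 @ $12 = $2,466
Feb 9, 432 sold [FIFO — oldest first]: 263 @ $12 + 169 @ $11 = $5,015
Feb 14, 349 sold [FIFO — oldest first]: 154 @ $11 + 195 @ $7 = $3,059
Total COGS = $2,466 + $5,015 + $3,059 = $10,540
Ending inventory: 43 @ $7 + 233 @ $8 = $2,165

COGS = $10,540; ending inventory = $2,165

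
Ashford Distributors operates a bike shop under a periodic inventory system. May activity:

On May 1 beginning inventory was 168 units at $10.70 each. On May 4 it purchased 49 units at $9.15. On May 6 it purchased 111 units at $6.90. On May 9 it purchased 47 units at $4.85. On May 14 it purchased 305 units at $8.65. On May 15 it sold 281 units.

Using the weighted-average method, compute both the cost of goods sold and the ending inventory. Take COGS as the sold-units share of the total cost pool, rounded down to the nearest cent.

COGS = $2,429.01; ending inventory = $3,449.04

May 15, sell 281: 281/680 × $5,878.05 → $2,429.01
Ending inventory (cost pool remaining) = $3,449.04
Check: goods available $5,878.05 = COGS $2,429.01 + ending $3,449.04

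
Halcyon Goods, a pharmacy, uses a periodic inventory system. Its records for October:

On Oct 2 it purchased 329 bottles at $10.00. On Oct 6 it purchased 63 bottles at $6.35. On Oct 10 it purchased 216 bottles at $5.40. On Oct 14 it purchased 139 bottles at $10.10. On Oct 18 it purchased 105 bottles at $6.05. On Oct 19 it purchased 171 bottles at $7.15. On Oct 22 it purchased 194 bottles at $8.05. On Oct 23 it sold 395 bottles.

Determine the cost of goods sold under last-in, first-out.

Oct 23, 395 sold [LIFO — newest first]: 194 @ $8.05 + 171 @ $7.15 + 30 @ $6.05 = $2,965.85
Ending inventory: 329 @ $10.00 + 63 @ $6.35 + 216 @ $5.40 + 139 @ $10.10 + 75 @ $6.05 = $6,714.10

COGS = $2,965.85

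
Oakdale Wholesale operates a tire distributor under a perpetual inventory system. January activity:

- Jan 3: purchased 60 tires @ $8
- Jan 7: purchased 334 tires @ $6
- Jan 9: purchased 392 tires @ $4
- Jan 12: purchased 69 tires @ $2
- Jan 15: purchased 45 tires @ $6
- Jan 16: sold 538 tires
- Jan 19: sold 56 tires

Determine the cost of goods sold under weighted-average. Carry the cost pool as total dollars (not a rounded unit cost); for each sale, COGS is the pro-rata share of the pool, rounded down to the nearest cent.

COGS = $2,943.59

After Jan 3: 60 on hand, pool $480.00 (≈ $8.0000 each)
After Jan 7: 394 on hand, pool $2,484.00 (≈ $6.3046 each)
After Jan 9: 786 on hand, pool $4,052.00 (≈ $5.1552 each)
After Jan 12: 855 on hand, pool $4,190.00 (≈ $4.9006 each)
After Jan 15: 900 on hand, pool $4,460.00 (≈ $4.9556 each)
Jan 16, sell 538: 538/900 × $4,460.00 → $2,666.08
Jan 19, sell 56: 56/362 × $1,793.92 → $277.51
Total COGS = $2,666.08 + $277.51 = $2,943.59
Ending inventory (cost pool remaining) = $1,516.41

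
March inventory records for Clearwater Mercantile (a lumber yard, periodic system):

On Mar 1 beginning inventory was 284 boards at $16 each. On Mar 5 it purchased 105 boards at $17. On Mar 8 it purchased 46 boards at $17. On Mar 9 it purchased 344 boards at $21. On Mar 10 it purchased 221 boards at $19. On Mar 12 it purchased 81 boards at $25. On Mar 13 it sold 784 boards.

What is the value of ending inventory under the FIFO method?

Mar 13, 784 sold [FIFO — oldest first]: 284 @ $16 + 105 @ $17 + 46 @ $17 + 344 @ $21 + 5 @ $19 = $14,430
Ending inventory: 216 @ $19 + 81 @ $25 = $6,129

Ending inventory = $6,129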